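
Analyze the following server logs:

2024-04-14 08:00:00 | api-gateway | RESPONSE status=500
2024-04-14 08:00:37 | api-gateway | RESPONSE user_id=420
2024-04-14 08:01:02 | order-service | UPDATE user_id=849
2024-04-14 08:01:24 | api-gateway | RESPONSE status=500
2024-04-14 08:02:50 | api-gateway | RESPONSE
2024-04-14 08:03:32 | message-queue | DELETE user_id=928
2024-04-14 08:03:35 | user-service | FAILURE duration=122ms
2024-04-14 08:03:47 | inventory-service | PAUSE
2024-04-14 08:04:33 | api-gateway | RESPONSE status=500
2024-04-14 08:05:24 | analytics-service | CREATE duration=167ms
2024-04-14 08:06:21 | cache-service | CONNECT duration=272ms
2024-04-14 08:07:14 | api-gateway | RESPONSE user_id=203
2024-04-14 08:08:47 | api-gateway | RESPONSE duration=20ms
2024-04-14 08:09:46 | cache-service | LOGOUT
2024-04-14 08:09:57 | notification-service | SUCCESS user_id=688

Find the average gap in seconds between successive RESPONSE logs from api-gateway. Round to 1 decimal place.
87.8

To calculate average interval:

1. Find all RESPONSE events for api-gateway in order
2. Calculate time gaps between consecutive events
3. Compute mean of gaps: 527 / 6 = 87.8 seconds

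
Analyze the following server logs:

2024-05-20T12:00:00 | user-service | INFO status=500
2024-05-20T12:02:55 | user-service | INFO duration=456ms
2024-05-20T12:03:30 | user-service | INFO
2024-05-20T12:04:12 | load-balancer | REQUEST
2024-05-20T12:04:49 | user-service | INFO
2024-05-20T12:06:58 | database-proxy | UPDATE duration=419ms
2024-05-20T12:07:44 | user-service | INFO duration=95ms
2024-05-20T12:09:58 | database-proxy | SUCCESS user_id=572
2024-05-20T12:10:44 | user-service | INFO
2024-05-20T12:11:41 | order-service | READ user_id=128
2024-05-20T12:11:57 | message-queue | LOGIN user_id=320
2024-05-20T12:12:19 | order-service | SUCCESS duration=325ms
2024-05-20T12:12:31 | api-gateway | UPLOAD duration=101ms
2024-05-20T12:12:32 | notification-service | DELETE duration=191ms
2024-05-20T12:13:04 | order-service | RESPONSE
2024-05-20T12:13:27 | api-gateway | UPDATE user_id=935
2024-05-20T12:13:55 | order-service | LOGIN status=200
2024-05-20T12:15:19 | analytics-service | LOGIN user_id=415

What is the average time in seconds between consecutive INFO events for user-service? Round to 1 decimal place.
128.8

To calculate average interval:

1. Find all INFO events for user-service in order
2. Calculate time gaps between consecutive events
3. Compute mean of gaps: 644 / 5 = 128.8 seconds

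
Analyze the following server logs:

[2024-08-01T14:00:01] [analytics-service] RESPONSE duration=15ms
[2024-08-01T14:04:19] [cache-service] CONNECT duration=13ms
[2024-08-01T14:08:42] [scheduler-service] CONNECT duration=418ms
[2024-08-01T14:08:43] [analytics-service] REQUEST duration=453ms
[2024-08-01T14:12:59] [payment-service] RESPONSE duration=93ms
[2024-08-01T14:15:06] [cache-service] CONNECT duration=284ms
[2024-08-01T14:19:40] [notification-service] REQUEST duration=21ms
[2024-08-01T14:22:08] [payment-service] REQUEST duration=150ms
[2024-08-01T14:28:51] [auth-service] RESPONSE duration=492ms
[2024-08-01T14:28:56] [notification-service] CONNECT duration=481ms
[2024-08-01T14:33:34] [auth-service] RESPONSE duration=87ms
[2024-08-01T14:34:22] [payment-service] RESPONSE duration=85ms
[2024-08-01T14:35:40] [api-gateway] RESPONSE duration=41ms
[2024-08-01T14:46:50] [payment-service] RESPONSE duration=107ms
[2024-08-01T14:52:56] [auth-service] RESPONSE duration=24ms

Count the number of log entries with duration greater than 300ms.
4

To count timeouts:

1. Threshold: 300ms
2. Extract duration from each log entry
3. Count entries where duration > 300
4. Timeout count: 4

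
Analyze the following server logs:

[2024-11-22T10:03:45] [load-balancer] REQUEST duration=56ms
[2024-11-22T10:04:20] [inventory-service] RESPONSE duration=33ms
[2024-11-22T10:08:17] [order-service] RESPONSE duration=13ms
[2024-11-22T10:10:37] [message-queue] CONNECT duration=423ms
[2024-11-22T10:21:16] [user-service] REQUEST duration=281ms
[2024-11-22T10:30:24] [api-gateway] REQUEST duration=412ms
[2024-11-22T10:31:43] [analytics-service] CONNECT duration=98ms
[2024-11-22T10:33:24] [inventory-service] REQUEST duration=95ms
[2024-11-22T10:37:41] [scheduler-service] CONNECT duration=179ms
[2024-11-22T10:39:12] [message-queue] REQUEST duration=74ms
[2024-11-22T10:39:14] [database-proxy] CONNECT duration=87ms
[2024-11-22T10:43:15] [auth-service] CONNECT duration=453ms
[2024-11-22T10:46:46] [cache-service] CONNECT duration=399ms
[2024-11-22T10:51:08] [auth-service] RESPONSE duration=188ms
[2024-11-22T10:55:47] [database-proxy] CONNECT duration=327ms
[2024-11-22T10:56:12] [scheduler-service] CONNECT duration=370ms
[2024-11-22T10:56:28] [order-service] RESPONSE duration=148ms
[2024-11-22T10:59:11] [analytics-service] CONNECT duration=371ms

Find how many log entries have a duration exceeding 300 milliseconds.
7

To count timeouts:

1. Threshold: 300ms
2. Extract duration from each log entry
3. Count entries where duration > 300
4. Timeout count: 7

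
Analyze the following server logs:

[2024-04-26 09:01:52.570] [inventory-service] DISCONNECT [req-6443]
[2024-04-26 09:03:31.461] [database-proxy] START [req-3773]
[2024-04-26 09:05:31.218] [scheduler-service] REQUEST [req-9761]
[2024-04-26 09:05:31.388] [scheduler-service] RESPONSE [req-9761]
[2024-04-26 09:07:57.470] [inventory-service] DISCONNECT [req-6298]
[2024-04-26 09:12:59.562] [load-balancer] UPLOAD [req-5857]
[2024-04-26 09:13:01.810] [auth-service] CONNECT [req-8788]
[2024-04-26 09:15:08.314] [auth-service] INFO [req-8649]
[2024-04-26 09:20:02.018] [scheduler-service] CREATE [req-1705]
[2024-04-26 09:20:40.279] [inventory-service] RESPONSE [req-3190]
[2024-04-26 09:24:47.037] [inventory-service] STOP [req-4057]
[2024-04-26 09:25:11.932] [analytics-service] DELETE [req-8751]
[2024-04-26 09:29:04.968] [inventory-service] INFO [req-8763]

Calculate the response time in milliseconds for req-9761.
170

To calculate latency:

1. Find REQUEST with id req-9761: 2024-04-26 09:05:31.218
2. Find RESPONSE with id req-9761: 2024-04-26 09:05:31.388
3. Latency: 2024-04-26 09:05:31.388 - 2024-04-26 09:05:31.218 = 170ms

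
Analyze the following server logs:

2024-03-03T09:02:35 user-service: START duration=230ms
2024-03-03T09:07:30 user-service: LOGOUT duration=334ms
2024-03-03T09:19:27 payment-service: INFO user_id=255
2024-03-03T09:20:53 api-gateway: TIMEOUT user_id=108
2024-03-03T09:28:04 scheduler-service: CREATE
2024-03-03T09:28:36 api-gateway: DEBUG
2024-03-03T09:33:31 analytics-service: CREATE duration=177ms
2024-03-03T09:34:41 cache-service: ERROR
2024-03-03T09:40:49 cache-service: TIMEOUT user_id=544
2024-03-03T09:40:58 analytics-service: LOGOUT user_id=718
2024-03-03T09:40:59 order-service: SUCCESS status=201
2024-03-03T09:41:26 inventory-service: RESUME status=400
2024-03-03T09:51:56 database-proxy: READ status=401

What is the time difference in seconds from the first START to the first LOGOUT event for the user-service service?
295

To find the time between events:

1. Locate the first START event for user-service: 2024-03-03T09:02:35
2. Locate the first LOGOUT event for user-service: 2024-03-03T09:07:30
3. Calculate the difference: 2024-03-03T09:07:30 - 2024-03-03T09:02:35 = 295 seconds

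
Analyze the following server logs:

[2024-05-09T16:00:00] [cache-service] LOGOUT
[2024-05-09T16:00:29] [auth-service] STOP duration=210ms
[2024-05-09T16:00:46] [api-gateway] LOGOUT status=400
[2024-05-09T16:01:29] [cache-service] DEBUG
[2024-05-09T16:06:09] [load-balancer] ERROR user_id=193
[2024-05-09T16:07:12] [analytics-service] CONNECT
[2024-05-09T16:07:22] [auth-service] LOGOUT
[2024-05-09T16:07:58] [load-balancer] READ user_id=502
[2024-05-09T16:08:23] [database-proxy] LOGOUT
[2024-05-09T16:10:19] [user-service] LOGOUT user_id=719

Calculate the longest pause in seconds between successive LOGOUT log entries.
396

To find the longest gap:

1. Extract all LOGOUT events in chronological order
2. Calculate time differences between consecutive events
3. Find the maximum difference
4. Longest gap: 396 seconds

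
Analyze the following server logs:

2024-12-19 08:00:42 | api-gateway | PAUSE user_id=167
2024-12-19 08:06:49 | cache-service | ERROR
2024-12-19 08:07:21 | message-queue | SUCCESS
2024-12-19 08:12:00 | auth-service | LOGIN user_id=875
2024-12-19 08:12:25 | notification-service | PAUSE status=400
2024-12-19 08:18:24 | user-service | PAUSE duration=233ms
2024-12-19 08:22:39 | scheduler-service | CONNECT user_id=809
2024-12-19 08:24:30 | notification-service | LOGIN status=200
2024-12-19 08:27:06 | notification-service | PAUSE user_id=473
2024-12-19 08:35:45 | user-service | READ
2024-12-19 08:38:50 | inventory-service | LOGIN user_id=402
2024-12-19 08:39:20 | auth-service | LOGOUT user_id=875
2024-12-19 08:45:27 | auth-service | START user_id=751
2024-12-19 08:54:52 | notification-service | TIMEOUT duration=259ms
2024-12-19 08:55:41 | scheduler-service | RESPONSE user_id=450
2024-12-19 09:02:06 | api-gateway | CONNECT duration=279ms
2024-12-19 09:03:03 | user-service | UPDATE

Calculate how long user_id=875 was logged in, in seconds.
1640

To calculate session duration:

1. Find LOGIN event for user_id=875: 2024-12-19 08:12:00
2. Find LOGOUT event for user_id=875: 2024-12-19 08:39:20
3. Session duration: 2024-12-19 08:39:20 - 2024-12-19 08:12:00 = 1640 seconds (27 minutes)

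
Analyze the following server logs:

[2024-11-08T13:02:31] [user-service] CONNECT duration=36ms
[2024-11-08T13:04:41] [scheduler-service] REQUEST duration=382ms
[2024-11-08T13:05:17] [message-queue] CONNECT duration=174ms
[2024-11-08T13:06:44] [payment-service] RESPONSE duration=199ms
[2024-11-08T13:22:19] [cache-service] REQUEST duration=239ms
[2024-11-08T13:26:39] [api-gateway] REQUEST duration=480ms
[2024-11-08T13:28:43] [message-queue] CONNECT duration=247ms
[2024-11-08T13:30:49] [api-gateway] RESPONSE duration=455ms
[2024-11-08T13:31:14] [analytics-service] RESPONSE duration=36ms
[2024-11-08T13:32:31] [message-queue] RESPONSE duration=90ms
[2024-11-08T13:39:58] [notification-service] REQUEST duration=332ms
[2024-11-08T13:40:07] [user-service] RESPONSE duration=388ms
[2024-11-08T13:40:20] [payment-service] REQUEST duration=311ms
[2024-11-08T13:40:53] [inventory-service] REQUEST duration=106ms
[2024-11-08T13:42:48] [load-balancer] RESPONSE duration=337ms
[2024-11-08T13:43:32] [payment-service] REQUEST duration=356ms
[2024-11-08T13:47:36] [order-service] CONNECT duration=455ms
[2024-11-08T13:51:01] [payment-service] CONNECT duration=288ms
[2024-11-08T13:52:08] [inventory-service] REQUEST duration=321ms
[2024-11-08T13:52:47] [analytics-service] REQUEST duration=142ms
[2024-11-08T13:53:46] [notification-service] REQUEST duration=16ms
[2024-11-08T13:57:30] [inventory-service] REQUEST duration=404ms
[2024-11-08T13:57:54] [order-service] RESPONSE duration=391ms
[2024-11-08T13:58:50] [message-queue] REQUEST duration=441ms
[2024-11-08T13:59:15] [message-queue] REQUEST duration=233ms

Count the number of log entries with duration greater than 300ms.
13

To count timeouts:

1. Threshold: 300ms
2. Extract duration from each log entry
3. Count entries where duration > 300
4. Timeout count: 13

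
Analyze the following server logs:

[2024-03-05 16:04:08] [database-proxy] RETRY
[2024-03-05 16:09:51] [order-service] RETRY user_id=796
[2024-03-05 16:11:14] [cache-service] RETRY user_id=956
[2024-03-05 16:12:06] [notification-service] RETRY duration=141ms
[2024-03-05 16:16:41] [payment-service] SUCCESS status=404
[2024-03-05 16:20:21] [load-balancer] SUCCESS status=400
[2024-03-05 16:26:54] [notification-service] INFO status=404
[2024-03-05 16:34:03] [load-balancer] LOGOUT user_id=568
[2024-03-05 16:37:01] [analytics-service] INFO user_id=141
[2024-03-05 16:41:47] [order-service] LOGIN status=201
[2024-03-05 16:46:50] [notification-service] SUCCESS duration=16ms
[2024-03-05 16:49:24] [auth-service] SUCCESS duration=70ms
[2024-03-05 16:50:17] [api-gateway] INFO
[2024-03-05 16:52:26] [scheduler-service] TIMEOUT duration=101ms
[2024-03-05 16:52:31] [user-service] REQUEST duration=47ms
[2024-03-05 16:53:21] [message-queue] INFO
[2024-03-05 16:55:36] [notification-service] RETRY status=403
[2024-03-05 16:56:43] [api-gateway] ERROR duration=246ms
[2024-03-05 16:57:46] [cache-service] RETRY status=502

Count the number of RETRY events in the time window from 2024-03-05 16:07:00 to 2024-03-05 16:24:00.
3

To count events in the time window:

1. Window boundaries: 2024-03-05 16:07:00 to 2024-03-05 16:24:00
2. Filter for RETRY events within this window
3. Count matching events: 3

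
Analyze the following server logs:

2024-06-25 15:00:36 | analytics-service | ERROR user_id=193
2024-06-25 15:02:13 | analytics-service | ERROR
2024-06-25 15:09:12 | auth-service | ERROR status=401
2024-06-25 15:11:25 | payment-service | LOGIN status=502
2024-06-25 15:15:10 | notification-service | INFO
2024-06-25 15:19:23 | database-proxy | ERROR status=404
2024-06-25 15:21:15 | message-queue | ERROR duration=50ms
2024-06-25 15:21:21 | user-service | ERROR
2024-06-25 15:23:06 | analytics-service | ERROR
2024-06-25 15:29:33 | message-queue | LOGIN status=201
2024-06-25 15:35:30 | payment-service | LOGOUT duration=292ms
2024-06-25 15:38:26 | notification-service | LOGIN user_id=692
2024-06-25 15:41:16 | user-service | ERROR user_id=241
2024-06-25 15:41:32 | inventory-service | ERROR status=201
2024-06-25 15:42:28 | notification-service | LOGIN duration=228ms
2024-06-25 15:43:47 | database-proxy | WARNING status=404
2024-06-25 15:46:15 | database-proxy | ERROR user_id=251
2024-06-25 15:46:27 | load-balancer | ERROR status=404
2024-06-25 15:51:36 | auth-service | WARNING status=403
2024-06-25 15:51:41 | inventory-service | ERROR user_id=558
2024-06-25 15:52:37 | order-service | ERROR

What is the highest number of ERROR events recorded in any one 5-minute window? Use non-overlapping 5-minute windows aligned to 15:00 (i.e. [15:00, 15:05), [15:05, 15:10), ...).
3

To find the burst window:

1. Divide the log period into non-overlapping 5-minute windows starting at 15:00
2. Count ERROR events in each window
3. Find the window with maximum count
4. Maximum events in a window: 3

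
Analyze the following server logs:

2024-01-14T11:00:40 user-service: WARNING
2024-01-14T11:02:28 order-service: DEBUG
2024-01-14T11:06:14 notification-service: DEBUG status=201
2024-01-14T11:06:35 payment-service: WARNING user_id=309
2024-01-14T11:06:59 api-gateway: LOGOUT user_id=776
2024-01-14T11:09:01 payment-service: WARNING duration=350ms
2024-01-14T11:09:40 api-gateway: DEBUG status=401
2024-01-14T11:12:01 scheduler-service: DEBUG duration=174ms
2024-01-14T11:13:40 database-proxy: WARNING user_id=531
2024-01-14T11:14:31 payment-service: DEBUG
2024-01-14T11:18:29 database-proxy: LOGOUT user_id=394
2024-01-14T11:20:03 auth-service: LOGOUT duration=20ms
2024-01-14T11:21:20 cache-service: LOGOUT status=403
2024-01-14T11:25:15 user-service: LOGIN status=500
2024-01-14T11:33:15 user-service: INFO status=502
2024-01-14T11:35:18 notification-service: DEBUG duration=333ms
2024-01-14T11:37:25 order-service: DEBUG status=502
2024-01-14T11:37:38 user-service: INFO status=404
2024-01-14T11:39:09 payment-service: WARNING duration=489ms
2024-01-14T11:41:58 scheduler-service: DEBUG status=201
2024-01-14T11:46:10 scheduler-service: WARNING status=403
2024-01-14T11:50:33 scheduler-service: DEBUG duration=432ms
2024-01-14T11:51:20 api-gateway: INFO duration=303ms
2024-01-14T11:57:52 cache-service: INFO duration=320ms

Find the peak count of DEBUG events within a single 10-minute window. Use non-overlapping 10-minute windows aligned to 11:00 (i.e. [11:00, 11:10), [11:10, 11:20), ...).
3

To find the burst window:

1. Divide the log period into non-overlapping 10-minute windows starting at 11:00
2. Count DEBUG events in each window
3. Find the window with maximum count
4. Maximum events in a window: 3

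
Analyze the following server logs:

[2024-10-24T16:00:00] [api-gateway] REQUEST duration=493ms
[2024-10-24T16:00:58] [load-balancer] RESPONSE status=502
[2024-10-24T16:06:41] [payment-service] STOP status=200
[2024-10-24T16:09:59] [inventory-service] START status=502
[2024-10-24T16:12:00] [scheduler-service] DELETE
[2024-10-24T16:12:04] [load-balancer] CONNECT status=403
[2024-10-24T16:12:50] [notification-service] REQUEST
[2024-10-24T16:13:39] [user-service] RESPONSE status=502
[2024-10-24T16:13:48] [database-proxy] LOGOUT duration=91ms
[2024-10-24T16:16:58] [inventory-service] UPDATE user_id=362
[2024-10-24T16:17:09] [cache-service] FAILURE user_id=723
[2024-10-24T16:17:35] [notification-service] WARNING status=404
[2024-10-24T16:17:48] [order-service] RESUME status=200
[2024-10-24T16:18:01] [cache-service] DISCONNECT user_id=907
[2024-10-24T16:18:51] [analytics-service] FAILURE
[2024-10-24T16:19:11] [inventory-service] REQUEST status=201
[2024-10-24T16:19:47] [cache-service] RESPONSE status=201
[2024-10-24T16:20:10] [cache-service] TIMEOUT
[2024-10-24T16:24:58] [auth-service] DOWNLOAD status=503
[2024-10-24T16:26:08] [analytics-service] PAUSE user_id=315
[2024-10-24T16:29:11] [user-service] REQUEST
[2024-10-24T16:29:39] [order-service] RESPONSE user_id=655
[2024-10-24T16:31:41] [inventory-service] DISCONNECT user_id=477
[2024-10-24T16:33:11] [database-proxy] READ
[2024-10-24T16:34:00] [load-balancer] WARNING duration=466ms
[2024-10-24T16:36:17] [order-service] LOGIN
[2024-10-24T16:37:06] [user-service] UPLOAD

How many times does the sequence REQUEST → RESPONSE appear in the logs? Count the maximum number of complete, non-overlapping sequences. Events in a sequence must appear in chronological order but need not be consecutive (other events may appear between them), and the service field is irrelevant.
4

To count sequences:

1. Look for pattern: REQUEST → RESPONSE
2. Greedily scan the log in chronological order, matching each sequence element in turn (ignoring service)
3. Each time the full pattern completes, increment the count and restart matching from the next event
4. Complete non-overlapping sequences found: 4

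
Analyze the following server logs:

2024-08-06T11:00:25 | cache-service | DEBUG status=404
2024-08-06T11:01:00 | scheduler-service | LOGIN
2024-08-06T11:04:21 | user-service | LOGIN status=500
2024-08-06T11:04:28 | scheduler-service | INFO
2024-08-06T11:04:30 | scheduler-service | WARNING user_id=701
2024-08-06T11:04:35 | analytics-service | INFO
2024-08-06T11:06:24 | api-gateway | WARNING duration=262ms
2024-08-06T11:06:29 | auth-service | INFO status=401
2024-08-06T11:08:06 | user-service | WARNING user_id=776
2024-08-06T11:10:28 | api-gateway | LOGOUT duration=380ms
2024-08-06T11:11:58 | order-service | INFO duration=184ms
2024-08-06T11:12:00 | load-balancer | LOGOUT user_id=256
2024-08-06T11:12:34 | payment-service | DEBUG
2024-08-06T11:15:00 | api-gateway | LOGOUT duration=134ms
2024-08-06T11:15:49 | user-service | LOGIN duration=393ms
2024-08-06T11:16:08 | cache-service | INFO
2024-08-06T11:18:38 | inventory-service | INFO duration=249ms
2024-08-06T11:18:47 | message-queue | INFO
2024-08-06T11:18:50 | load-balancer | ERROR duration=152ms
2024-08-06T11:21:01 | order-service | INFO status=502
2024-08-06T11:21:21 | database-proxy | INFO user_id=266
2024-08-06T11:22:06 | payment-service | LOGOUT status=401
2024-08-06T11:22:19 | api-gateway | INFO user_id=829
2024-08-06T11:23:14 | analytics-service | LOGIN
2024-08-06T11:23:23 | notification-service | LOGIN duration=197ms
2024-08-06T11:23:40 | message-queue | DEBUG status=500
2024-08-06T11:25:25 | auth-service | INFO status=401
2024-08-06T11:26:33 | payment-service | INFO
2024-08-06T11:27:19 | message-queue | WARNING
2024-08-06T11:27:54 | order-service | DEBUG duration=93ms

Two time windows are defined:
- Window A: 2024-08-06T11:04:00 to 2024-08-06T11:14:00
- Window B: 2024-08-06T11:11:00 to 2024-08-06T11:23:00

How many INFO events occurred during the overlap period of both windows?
1

To find overlap events:

1. Window A: 2024-08-06T11:04:00 to 2024-08-06T11:14:00
2. Window B: 2024-08-06T11:11:00 to 2024-08-06T11:23:00
3. Overlap period: 2024-08-06T11:11:00 to 2024-08-06T11:14:00
4. Count INFO events in overlap: 1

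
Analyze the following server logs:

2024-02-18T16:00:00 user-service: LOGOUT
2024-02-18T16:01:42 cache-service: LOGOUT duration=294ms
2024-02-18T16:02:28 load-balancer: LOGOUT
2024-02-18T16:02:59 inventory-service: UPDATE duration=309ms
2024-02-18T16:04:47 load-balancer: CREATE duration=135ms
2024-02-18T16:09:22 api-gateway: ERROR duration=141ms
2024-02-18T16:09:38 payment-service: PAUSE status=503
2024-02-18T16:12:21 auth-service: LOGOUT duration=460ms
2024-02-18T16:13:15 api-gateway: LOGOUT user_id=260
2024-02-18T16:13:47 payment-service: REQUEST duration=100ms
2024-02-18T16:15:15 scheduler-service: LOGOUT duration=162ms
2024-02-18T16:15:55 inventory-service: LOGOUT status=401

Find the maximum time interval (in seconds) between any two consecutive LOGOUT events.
593

To find the longest gap:

1. Extract all LOGOUT events in chronological order
2. Calculate time differences between consecutive events
3. Find the maximum difference
4. Longest gap: 593 seconds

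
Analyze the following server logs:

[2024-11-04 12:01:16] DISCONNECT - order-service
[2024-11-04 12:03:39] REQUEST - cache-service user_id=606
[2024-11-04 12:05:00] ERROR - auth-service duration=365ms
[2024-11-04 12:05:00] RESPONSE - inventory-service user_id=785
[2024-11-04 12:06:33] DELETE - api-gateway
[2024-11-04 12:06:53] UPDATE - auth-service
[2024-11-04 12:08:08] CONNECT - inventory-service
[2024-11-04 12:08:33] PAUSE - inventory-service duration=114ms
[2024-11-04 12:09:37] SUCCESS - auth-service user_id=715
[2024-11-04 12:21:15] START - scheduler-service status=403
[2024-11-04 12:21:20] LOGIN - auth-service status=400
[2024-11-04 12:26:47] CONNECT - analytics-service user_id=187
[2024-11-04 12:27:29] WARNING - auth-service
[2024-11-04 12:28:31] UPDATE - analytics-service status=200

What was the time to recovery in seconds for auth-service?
277

To calculate recovery time:

1. Find ERROR event for auth-service: 2024-11-04 12:05:00
2. Find next SUCCESS event for auth-service: 2024-11-04 12:09:37
3. Recovery time: 2024-11-04 12:09:37 - 2024-11-04 12:05:00 = 277 seconds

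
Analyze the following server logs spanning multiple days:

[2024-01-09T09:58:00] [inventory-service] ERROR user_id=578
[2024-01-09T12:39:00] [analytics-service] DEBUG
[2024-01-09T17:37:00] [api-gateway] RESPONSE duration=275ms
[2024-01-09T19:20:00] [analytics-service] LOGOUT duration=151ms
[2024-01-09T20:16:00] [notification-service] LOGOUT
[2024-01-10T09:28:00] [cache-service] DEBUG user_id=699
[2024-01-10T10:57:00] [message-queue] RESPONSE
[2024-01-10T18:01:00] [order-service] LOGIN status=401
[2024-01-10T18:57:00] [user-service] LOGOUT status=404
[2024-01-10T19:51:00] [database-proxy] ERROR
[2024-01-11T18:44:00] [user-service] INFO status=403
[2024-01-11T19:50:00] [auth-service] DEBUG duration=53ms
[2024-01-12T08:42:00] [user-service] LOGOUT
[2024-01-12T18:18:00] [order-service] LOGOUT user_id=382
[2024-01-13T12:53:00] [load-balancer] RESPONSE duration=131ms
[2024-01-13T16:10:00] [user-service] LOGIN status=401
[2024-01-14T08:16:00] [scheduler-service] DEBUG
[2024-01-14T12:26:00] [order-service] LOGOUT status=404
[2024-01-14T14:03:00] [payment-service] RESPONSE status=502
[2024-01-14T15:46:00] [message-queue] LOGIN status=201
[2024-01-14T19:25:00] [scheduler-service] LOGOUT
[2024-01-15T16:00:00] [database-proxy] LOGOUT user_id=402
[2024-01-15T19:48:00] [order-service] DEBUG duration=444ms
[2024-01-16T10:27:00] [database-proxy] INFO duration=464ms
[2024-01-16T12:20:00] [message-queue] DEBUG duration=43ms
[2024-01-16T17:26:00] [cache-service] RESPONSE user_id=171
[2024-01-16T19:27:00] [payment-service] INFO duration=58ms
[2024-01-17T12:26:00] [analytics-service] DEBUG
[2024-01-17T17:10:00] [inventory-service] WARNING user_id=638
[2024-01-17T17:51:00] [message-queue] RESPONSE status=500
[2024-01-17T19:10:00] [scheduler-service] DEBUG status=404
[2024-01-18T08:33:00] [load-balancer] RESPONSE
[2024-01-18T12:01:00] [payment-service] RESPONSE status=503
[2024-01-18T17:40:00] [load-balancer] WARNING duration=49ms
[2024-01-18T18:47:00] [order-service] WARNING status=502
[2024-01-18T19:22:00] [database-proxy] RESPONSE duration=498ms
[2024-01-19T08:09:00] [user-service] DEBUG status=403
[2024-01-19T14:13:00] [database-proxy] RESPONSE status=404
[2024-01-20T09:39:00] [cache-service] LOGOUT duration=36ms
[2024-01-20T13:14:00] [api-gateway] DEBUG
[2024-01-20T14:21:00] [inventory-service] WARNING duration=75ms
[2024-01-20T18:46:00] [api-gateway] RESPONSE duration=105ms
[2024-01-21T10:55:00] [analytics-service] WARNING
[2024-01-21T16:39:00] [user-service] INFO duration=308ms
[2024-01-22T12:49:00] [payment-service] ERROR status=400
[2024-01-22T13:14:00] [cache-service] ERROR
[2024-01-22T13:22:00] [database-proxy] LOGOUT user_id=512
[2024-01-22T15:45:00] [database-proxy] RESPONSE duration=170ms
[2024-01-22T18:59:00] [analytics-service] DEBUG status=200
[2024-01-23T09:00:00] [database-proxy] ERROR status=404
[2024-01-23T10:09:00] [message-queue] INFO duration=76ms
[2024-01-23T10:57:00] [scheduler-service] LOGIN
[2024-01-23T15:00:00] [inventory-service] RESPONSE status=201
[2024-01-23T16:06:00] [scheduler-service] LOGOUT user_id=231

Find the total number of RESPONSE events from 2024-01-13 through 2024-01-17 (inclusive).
4

To filter by date range:

1. Date range: 2024-01-13 through 2024-01-17, both dates inclusive
2. Filter for RESPONSE events whose date falls in this range
3. Count matching events: 4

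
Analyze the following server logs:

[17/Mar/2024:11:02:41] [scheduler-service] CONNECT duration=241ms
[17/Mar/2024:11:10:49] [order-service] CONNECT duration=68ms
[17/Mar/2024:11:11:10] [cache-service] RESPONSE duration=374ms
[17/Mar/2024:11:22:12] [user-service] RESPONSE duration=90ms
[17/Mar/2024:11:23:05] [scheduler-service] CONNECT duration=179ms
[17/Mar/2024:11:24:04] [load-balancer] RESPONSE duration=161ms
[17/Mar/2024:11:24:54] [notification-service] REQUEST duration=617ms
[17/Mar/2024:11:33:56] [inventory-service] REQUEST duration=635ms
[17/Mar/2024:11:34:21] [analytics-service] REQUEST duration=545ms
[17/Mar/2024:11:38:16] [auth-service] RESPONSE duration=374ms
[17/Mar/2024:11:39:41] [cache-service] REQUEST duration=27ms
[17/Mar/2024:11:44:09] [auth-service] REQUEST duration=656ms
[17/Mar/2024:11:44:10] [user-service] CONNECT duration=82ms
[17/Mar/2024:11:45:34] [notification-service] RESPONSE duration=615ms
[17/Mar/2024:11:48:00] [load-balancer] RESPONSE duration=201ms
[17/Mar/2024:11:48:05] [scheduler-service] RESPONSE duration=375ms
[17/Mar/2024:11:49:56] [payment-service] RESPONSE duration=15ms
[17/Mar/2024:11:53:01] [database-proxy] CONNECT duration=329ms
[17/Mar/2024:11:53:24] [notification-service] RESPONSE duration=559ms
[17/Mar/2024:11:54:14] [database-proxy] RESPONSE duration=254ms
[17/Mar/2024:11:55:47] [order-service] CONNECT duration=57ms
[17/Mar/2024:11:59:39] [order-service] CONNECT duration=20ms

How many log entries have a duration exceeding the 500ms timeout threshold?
6

To count timeouts:

1. Threshold: 500ms
2. Extract duration from each log entry
3. Count entries where duration > 500
4. Timeout count: 6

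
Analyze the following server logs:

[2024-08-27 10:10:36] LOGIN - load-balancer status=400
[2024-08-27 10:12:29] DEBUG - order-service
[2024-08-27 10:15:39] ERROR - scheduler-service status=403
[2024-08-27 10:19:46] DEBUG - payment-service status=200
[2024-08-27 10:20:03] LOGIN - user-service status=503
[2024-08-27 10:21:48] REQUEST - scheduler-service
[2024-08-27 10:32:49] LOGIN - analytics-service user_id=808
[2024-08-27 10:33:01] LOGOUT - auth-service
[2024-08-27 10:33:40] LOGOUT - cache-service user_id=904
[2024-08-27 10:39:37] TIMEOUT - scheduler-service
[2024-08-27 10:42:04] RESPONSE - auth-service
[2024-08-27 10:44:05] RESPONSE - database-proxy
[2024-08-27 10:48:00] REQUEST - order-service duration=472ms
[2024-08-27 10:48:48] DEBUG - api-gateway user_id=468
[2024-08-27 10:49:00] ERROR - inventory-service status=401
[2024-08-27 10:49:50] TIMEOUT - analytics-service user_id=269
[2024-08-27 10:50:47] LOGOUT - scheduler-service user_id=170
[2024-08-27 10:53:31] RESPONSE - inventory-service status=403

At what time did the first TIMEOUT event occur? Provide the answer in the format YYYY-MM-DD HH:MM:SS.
2024-08-27 10:39:37

To find the first event:

1. Filter for all TIMEOUT events
2. Sort by timestamp
3. Select the first one
4. Timestamp: 2024-08-27 10:39:37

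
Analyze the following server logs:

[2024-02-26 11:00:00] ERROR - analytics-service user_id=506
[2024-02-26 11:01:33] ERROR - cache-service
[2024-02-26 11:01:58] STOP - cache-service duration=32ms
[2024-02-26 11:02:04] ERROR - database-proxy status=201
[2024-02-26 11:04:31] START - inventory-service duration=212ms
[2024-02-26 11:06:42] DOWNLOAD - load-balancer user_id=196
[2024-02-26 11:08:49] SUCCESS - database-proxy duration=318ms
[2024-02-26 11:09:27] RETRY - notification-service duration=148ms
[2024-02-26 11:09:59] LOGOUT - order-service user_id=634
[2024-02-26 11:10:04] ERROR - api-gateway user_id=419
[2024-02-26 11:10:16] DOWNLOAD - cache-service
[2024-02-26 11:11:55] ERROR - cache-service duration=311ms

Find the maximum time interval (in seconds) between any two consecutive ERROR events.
480

To find the longest gap:

1. Extract all ERROR events in chronological order
2. Calculate time differences between consecutive events
3. Find the maximum difference
4. Longest gap: 480 seconds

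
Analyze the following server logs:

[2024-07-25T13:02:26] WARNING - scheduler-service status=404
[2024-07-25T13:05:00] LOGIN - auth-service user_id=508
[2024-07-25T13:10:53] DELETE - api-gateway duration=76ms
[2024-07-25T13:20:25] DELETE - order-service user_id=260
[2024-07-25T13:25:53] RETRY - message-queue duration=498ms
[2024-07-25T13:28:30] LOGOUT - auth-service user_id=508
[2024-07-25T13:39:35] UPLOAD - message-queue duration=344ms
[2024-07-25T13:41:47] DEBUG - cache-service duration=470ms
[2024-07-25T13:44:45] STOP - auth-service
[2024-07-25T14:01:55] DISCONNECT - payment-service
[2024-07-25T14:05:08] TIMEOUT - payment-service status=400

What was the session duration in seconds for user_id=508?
1410

To calculate session duration:

1. Find LOGIN event for user_id=508: 2024-07-25T13:05:00
2. Find LOGOUT event for user_id=508: 2024-07-25T13:28:30
3. Session duration: 2024-07-25T13:28:30 - 2024-07-25T13:05:00 = 1410 seconds (23 minutes)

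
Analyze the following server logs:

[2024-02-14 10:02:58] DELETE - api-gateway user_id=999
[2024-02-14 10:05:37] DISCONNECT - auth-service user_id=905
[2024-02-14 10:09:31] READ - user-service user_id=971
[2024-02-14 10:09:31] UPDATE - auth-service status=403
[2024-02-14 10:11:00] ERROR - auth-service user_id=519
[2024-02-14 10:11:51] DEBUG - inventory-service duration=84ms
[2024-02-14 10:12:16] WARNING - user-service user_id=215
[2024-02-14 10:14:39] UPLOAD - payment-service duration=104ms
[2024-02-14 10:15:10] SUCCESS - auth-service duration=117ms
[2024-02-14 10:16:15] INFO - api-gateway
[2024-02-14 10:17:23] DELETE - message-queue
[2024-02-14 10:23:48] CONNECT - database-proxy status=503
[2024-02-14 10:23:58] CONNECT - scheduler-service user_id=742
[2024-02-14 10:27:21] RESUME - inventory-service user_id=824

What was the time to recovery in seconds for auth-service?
250

To calculate recovery time:

1. Find ERROR event for auth-service: 2024-02-14 10:11:00
2. Find next SUCCESS event for auth-service: 2024-02-14 10:15:10
3. Recovery time: 2024-02-14 10:15:10 - 2024-02-14 10:11:00 = 250 seconds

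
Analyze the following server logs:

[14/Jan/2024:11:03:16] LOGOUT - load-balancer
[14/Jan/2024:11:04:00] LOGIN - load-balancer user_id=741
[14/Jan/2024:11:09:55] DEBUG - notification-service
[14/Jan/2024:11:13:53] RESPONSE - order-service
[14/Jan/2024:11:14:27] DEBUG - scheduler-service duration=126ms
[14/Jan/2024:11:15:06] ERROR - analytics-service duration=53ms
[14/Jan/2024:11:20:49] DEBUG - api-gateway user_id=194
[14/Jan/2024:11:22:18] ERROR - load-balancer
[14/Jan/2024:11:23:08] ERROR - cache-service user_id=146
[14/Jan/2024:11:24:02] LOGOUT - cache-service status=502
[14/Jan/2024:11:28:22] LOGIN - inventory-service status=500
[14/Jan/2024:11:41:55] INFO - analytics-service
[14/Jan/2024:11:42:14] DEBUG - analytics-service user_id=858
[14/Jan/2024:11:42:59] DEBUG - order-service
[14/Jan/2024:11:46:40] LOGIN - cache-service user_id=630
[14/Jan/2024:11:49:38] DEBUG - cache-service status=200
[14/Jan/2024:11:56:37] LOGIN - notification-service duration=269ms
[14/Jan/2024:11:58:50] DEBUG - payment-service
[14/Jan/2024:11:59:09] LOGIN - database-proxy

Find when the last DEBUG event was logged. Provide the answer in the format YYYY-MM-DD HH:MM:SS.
2024-01-14 11:58:50

To find the last event:

1. Filter for all DEBUG events
2. Sort by timestamp
3. Select the last one
4. Timestamp: 2024-01-14 11:58:50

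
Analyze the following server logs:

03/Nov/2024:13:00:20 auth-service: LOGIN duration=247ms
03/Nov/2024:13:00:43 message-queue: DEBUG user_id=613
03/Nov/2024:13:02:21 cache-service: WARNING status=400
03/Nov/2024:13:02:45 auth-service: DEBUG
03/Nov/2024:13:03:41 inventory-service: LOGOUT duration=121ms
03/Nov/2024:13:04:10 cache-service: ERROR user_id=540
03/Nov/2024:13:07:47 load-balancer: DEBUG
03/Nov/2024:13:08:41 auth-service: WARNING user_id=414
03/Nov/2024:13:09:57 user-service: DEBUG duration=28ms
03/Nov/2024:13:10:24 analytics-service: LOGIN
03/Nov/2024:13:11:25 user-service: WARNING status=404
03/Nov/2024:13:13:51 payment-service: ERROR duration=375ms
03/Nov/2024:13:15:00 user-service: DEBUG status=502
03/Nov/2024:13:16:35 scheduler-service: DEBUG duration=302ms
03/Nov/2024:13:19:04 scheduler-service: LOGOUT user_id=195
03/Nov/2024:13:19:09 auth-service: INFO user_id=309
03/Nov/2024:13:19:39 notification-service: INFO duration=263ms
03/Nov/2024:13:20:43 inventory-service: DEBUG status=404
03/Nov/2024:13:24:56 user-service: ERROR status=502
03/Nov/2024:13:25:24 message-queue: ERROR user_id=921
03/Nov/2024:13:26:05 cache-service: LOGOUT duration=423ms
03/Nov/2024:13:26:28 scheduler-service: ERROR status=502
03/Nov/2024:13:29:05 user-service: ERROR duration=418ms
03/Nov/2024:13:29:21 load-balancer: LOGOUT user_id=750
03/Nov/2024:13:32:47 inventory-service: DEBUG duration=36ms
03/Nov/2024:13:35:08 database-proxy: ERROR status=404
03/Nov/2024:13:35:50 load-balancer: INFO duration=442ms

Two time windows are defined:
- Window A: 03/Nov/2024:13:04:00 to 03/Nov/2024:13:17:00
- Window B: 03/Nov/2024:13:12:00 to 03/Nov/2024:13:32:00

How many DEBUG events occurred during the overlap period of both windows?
2

To find overlap events:

1. Window A: 03/Nov/2024:13:04:00 to 03/Nov/2024:13:17:00
2. Window B: 03/Nov/2024:13:12:00 to 03/Nov/2024:13:32:00
3. Overlap period: 03/Nov/2024:13:12:00 to 03/Nov/2024:13:17:00
4. Count DEBUG events in overlap: 2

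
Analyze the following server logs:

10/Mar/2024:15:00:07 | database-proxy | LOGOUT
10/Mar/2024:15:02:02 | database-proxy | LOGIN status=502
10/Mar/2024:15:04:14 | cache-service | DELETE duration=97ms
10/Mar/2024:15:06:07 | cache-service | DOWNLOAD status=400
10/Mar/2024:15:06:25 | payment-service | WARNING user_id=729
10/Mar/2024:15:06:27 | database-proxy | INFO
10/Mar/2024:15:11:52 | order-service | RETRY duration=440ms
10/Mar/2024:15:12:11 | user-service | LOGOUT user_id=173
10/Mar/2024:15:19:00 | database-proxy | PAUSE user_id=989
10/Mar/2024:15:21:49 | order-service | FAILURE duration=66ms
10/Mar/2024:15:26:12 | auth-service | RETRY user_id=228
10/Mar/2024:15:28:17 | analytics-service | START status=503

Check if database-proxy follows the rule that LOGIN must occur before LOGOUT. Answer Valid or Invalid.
Invalid

To validate ordering:

1. Required order: LOGIN → LOGOUT
2. Rule: LOGIN must occur before LOGOUT
3. Check actual order of events for database-proxy
4. Result: Invalid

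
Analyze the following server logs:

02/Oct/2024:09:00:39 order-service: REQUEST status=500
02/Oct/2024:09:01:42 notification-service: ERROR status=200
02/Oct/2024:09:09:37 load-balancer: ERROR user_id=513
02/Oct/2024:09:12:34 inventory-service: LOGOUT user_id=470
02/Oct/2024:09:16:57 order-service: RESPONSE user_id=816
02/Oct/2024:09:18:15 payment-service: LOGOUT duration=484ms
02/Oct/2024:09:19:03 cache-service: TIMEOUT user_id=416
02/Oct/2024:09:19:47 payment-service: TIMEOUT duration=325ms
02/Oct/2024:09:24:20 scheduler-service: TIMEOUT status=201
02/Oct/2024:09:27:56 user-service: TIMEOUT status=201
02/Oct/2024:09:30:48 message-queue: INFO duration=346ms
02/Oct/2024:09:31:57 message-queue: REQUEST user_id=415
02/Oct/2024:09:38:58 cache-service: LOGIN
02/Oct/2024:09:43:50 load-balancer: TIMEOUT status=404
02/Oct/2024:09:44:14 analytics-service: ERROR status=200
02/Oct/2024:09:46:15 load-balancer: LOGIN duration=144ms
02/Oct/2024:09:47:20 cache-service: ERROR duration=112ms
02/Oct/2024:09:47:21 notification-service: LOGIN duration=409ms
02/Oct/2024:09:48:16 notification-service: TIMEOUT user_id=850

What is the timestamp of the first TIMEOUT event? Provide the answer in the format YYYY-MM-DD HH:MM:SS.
2024-10-02 09:19:03

To find the first event:

1. Filter for all TIMEOUT events
2. Sort by timestamp
3. Select the first one
4. Timestamp: 2024-10-02 09:19:03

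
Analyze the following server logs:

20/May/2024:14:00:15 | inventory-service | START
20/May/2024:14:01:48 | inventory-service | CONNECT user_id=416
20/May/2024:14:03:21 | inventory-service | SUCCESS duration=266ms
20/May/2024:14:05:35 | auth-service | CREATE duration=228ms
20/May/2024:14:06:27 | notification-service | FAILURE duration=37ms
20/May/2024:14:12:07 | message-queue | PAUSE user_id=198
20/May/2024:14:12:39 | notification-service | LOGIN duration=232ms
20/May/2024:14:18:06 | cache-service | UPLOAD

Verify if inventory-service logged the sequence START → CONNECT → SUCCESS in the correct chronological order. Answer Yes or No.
Yes

To verify sequence order:

1. Find all events in sequence START → CONNECT → SUCCESS for inventory-service
2. Extract their timestamps
3. Check if timestamps are in ascending order
4. Result: Yes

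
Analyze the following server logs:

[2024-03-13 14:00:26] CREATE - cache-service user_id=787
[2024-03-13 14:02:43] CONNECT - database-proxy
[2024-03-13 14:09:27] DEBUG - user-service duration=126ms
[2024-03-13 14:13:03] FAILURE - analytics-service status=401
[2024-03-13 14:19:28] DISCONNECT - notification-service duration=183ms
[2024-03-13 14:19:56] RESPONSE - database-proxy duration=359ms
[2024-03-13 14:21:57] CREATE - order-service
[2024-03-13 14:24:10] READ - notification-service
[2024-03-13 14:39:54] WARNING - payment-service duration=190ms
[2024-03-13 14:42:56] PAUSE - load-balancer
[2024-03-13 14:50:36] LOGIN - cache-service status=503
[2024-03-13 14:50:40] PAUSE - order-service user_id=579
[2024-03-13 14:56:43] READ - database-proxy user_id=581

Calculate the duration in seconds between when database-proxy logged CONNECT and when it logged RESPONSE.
1033

To find the time between events:

1. Locate the first CONNECT event for database-proxy: 2024-03-13 14:02:43
2. Locate the first RESPONSE event for database-proxy: 2024-03-13 14:19:56
3. Calculate the difference: 2024-03-13 14:19:56 - 2024-03-13 14:02:43 = 1033 seconds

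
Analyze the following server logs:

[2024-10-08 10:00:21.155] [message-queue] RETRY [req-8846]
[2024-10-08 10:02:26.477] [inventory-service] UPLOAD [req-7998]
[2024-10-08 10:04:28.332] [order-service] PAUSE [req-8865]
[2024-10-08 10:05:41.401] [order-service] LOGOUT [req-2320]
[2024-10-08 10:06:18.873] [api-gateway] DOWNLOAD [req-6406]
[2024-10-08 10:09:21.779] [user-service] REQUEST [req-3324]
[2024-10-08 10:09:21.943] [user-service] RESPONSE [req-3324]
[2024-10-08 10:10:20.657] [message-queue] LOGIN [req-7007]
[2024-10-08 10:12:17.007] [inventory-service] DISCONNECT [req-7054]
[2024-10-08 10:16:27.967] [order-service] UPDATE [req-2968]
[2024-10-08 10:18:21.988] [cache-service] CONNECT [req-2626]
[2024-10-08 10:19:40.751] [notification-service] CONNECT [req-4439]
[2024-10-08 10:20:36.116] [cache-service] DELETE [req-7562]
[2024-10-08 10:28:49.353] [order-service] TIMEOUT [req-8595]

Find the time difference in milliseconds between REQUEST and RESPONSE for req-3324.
164

To calculate latency:

1. Find REQUEST with id req-3324: 2024-10-08 10:09:21.779
2. Find RESPONSE with id req-3324: 2024-10-08 10:09:21.943
3. Latency: 2024-10-08 10:09:21.943 - 2024-10-08 10:09:21.779 = 164ms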